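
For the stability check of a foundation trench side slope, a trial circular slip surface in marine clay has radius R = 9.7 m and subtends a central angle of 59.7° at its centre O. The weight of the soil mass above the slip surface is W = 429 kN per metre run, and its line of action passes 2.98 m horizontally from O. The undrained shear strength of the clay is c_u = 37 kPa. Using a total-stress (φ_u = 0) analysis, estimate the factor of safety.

FS = 2.84

Taking moments about the centre O, the resisting moment is provided by the undrained shear strength acting along the arc:
Arc length L_a = R·θ = 9.7·(59.7°·π/180) = 9.7·1.0420 = 10.11 m
M_R = c_u·L_a·R = 37·10.11·9.7 = 3627.4 kN·m/m
M_D = W·d = 429·2.98 = 1278.4 kN·m/m
FS = M_R / M_D = 3627.4 / 1278.4 = 2.837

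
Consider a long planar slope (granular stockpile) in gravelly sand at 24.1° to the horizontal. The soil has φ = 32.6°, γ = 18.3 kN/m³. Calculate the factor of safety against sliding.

For a dry cohesionless infinite slope the factor of safety is FS = tanφ / tanβ.
FS = tan32.6° / tan24.1° = 0.6395 / 0.4473 = 1.430

FS = 1.43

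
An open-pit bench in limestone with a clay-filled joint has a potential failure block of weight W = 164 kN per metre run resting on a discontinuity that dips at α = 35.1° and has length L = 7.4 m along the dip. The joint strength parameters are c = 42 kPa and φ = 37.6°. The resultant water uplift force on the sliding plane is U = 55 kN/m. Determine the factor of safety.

Resolving the block weight along and normal to the plane and applying the Mohr–Coulomb strength on the joint:
N' = W cosα − U = 164·cos35.1° − 55 = 79.2 kN/m
Driving force T = W sinα = 164·sin35.1° = 94.3 kN/m
Resisting force R = c·L + N'·tanφ = 42·7.4 + 79.2·tan37.6° = 310.8 + 61.0 = 371.8 kN/m
FS = R / T = 371.8 / 94.3 = 3.942

FS = 3.94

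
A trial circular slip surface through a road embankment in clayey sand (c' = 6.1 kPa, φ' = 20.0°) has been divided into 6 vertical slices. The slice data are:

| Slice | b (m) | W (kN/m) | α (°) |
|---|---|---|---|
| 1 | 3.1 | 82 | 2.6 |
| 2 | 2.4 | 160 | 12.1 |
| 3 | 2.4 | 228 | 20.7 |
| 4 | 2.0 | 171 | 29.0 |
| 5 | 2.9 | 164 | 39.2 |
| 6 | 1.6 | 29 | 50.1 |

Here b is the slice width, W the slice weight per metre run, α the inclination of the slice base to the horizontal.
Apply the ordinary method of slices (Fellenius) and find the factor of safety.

FS = 1.14

Ordinary method of slices: FS = Σ[c'·Δl_i + (W_i cosα_i)·tanφ'] / Σ W_i sinα_i, with Δl_i = b_i / cosα_i.
Slice 1: Δl = 3.1/cos2.6° = 3.103 m; N'_1 = 82·cos2.6° = 81.9; c'Δl = 18.93; W sinα = 3.7
Slice 2: Δl = 2.4/cos12.1° = 2.455 m; N'_2 = 160·cos12.1° = 156.4; c'Δl = 14.97; W sinα = 33.5
Slice 3: Δl = 2.4/cos20.7° = 2.566 m; N'_3 = 228·cos20.7° = 213.3; c'Δl = 15.65; W sinα = 80.6
Slice 4: Δl = 2.0/cos29.0° = 2.287 m; N'_4 = 171·cos29.0° = 149.6; c'Δl = 13.95; W sinα = 82.9
Slice 5: Δl = 2.9/cos39.2° = 3.742 m; N'_5 = 164·cos39.2° = 127.1; c'Δl = 22.83; W sinα = 103.7
Slice 6: Δl = 1.6/cos50.1° = 2.494 m; N'_6 = 29·cos50.1° = 18.6; c'Δl = 15.22; W sinα = 22.2
Σc'Δl = 101.5 kN/m; ΣN' = 746.9 kN/m; ΣW sinα = 326.7 kN/m
Resisting = 101.5 + 746.9·tan20.0° = 101.5 + 271.8 = 373.4 kN/m
FS = 373.4 / 326.7 = 1.143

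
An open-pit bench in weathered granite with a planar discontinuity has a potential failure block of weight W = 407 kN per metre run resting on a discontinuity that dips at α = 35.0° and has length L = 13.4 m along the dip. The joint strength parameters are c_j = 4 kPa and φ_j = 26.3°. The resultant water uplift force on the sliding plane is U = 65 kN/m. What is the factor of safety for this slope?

Resolving the block weight along and normal to the plane and applying the Mohr–Coulomb strength on the joint:
N' = W cosα − U = 407·cos35.0° − 65 = 268.4 kN/m
Driving force T = W sinα = 407·sin35.0° = 233.4 kN/m
Resisting force R = c_j·L + N'·tanφ_j = 4·13.4 + 268.4·tan26.3° = 53.6 + 132.6 = 186.2 kN/m
FS = R / T = 186.2 / 233.4 = 0.798

FS = 0.80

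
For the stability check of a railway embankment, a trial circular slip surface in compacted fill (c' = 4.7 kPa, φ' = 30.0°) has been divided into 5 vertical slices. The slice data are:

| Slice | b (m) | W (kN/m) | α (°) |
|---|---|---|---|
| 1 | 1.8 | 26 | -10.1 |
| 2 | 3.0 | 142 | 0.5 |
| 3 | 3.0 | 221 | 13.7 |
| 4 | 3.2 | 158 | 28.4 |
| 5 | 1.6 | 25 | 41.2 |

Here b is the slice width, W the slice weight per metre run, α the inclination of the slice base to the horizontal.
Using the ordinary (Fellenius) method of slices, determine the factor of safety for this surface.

FS = 2.67

Ordinary method of slices: FS = Σ[c'·Δl_i + (W_i cosα_i)·tanφ'] / Σ W_i sinα_i, with Δl_i = b_i / cosα_i.
Slice 1: Δl = 1.8/cos(-10.1°) = 1.828 m; N'_1 = 26·cos(-10.1°) = 25.6; c'Δl = 8.59; W sinα = -4.6
Slice 2: Δl = 3.0/cos0.5° = 3.000 m; N'_2 = 142·cos0.5° = 142.0; c'Δl = 14.10; W sinα = 1.2
Slice 3: Δl = 3.0/cos13.7° = 3.088 m; N'_3 = 221·cos13.7° = 214.7; c'Δl = 14.51; W sinα = 52.3
Slice 4: Δl = 3.2/cos28.4° = 3.638 m; N'_4 = 158·cos28.4° = 139.0; c'Δl = 17.10; W sinα = 75.1
Slice 5: Δl = 1.6/cos41.2° = 2.126 m; N'_5 = 25·cos41.2° = 18.8; c'Δl = 9.99; W sinα = 16.5
Σc'Δl = 64.3 kN/m; ΣN' = 540.1 kN/m; ΣW sinα = 140.6 kN/m
Resisting = 64.3 + 540.1·tan30.0° = 64.3 + 311.8 = 376.1 kN/m
FS = 376.1 / 140.6 = 2.674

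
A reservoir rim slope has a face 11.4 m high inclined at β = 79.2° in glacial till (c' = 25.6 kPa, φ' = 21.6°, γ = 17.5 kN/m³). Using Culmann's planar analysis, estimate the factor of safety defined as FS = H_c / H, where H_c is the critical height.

FS = 1.01

H_c = (4c'/γ) · sinβ cosφ' / [1 − cos(β − φ')]
    = (4·25.6/17.5) · sin79.2°·cos21.6° / [1 − cos57.6°]
    = 5.851 · 0.9133 / 0.4642 = 11.51 m
FS = H_c / H = 11.51 / 11.4 = 1.010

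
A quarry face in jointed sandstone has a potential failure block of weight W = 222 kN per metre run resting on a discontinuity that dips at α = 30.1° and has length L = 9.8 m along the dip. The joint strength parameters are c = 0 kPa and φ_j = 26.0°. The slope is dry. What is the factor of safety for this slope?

FS = 0.84

Resolving the block weight along and normal to the plane and applying the Mohr–Coulomb strength on the joint:
N' = W cosα = 222·cos30.1° = 192.1 kN/m
Driving force T = W sinα = 222·sin30.1° = 111.3 kN/m
Resisting force R = c·L + N'·tanφ_j = 0·9.8 + 192.1·tan26.0° = 0.0 + 93.7 = 93.7 kN/m
FS = R / T = 93.7 / 111.3 = 0.841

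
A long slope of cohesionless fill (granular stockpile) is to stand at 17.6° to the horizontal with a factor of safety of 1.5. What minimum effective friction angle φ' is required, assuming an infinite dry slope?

FS = tanφ'/tanβ ⇒ tanφ' = FS · tanβ = 1.5 · tan17.6° = 0.4758
φ' = arctan(0.4758) = 25.45°

φ' = 25.4°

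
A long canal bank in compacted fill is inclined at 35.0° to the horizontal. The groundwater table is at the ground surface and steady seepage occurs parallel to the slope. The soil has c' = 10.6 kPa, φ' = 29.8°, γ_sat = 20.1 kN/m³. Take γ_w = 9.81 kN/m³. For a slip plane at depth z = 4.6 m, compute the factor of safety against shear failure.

FS = 0.66

With seepage parallel to the slope and the water table at the surface, the effective normal stress on the slip plane uses the buoyant unit weight γ' = γ_sat − γ_w while the driving shear stress uses γ_sat:
FS = [c' + γ' z cos²β tanφ'] / [γ_sat z sinβ cosβ]
γ' = 20.1 − 9.81 = 10.29 kN/m³
Numerator = 10.6 + 10.29·4.6·cos²35.0°·tan29.8° = 10.6 + 10.29·4.6·0.6710·0.5727 = 28.790 kPa
Denominator = 20.1·4.6·sin35.0°·cos35.0° = 20.1·4.6·0.5736·0.8192 = 43.442 kPa
FS = 28.790 / 43.442 = 0.663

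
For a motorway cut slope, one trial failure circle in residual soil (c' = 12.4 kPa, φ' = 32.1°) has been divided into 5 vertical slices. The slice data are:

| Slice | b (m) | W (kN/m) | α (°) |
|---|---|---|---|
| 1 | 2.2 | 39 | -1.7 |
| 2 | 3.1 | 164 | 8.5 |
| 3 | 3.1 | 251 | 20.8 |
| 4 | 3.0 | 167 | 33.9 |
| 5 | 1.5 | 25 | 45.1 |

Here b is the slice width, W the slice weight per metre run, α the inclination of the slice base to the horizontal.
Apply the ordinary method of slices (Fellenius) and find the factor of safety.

FS = 2.46

Ordinary method of slices: FS = Σ[c'·Δl_i + (W_i cosα_i)·tanφ'] / Σ W_i sinα_i, with Δl_i = b_i / cosα_i.
Slice 1: Δl = 2.2/cos(-1.7°) = 2.201 m; N'_1 = 39·cos(-1.7°) = 39.0; c'Δl = 27.29; W sinα = -1.2
Slice 2: Δl = 3.1/cos8.5° = 3.134 m; N'_2 = 164·cos8.5° = 162.2; c'Δl = 38.87; W sinα = 24.2
Slice 3: Δl = 3.1/cos20.8° = 3.316 m; N'_3 = 251·cos20.8° = 234.6; c'Δl = 41.12; W sinα = 89.1
Slice 4: Δl = 3.0/cos33.9° = 3.614 m; N'_4 = 167·cos33.9° = 138.6; c'Δl = 44.82; W sinα = 93.1
Slice 5: Δl = 1.5/cos45.1° = 2.125 m; N'_5 = 25·cos45.1° = 17.6; c'Δl = 26.35; W sinα = 17.7
Σc'Δl = 178.4 kN/m; ΣN' = 592.1 kN/m; ΣW sinα = 223.1 kN/m
Resisting = 178.4 + 592.1·tan32.1° = 178.4 + 371.4 = 549.9 kN/m
FS = 549.9 / 223.1 = 2.465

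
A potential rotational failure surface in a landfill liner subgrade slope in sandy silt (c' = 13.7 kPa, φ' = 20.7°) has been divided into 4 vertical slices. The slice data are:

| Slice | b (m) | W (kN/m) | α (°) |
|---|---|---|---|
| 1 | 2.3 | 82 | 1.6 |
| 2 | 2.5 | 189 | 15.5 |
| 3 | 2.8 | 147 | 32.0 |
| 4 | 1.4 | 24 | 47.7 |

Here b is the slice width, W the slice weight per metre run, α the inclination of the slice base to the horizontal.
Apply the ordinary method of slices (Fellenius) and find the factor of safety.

FS = 1.98

Ordinary method of slices: FS = Σ[c'·Δl_i + (W_i cosα_i)·tanφ'] / Σ W_i sinα_i, with Δl_i = b_i / cosα_i.
Slice 1: Δl = 2.3/cos1.6° = 2.301 m; N'_1 = 82·cos1.6° = 82.0; c'Δl = 31.52; W sinα = 2.3
Slice 2: Δl = 2.5/cos15.5° = 2.594 m; N'_2 = 189·cos15.5° = 182.1; c'Δl = 35.54; W sinα = 50.5
Slice 3: Δl = 2.8/cos32.0° = 3.302 m; N'_3 = 147·cos32.0° = 124.7; c'Δl = 45.23; W sinα = 77.9
Slice 4: Δl = 1.4/cos47.7° = 2.080 m; N'_4 = 24·cos47.7° = 16.2; c'Δl = 28.50; W sinα = 17.8
Σc'Δl = 140.8 kN/m; ΣN' = 404.9 kN/m; ΣW sinα = 148.4 kN/m
Resisting = 140.8 + 404.9·tan20.7° = 140.8 + 153.0 = 293.8 kN/m
FS = 293.8 / 148.4 = 1.979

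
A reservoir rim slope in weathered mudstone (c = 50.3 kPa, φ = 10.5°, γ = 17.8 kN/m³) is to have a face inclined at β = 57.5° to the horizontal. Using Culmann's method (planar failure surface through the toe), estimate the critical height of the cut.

Culmann's analysis gives the critical failure plane at α_cr = (β + φ)/2 = (57.5 + 10.5)/2 = 34.0°, and the critical height
H_c = (4c/γ) · sinβ cosφ / [1 − cos(β − φ)]
    = (4·50.3/17.8) · sin57.5°·cos10.5° / [1 − cos(47.0°)]
    = 11.303 · 0.8434·0.9833 / [1 − 0.6820]
    = 11.303 · 0.8293 / 0.3180
    = 29.48 m

H_c = 29.48 m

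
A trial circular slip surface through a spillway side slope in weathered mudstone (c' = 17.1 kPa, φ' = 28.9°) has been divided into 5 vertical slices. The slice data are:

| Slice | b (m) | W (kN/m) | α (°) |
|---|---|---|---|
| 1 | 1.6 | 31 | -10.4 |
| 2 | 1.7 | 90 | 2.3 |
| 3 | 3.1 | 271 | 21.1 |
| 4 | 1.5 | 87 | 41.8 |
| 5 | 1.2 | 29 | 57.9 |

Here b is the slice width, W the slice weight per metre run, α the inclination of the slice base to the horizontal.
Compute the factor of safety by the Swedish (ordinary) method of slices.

FS = 2.45

Ordinary method of slices: FS = Σ[c'·Δl_i + (W_i cosα_i)·tanφ'] / Σ W_i sinα_i, with Δl_i = b_i / cosα_i.
Slice 1: Δl = 1.6/cos(-10.4°) = 1.627 m; N'_1 = 31·cos(-10.4°) = 30.5; c'Δl = 27.82; W sinα = -5.6
Slice 2: Δl = 1.7/cos2.3° = 1.701 m; N'_2 = 90·cos2.3° = 89.9; c'Δl = 29.09; W sinα = 3.6
Slice 3: Δl = 3.1/cos21.1° = 3.323 m; N'_3 = 271·cos21.1° = 252.8; c'Δl = 56.82; W sinα = 97.6
Slice 4: Δl = 1.5/cos41.8° = 2.012 m; N'_4 = 87·cos41.8° = 64.9; c'Δl = 34.41; W sinα = 58.0
Slice 5: Δl = 1.2/cos57.9° = 2.258 m; N'_5 = 29·cos57.9° = 15.4; c'Δl = 38.62; W sinα = 24.6
Σc'Δl = 186.8 kN/m; ΣN' = 453.5 kN/m; ΣW sinα = 178.1 kN/m
Resisting = 186.8 + 453.5·tan28.9° = 186.8 + 250.4 = 437.1 kN/m
FS = 437.1 / 178.1 = 2.454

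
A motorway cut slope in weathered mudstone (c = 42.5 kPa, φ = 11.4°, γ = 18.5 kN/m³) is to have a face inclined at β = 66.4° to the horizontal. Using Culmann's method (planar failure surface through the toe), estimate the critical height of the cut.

H_c = 19.36 m

Culmann's analysis gives the critical failure plane at α_cr = (β + φ)/2 = (66.4 + 11.4)/2 = 38.9°, and the critical height
H_c = (4c/γ) · sinβ cosφ / [1 − cos(β − φ)]
    = (4·42.5/18.5) · sin66.4°·cos11.4° / [1 − cos(55.0°)]
    = 9.189 · 0.9164·0.9803 / [1 − 0.5736]
    = 9.189 · 0.8983 / 0.4264
    = 19.36 m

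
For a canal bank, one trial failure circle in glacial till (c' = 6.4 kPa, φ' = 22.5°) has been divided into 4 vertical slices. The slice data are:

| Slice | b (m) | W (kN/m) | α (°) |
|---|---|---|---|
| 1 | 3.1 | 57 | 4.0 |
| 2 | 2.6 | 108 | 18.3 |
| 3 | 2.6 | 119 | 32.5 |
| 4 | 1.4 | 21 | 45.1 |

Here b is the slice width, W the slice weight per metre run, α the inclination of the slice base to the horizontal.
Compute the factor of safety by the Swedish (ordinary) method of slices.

FS = 1.57

Ordinary method of slices: FS = Σ[c'·Δl_i + (W_i cosα_i)·tanφ'] / Σ W_i sinα_i, with Δl_i = b_i / cosα_i.
Slice 1: Δl = 3.1/cos4.0° = 3.108 m; N'_1 = 57·cos4.0° = 56.9; c'Δl = 19.89; W sinα = 4.0
Slice 2: Δl = 2.6/cos18.3° = 2.738 m; N'_2 = 108·cos18.3° = 102.5; c'Δl = 17.53; W sinα = 33.9
Slice 3: Δl = 2.6/cos32.5° = 3.083 m; N'_3 = 119·cos32.5° = 100.4; c'Δl = 19.73; W sinα = 63.9
Slice 4: Δl = 1.4/cos45.1° = 1.983 m; N'_4 = 21·cos45.1° = 14.8; c'Δl = 12.69; W sinα = 14.9
Σc'Δl = 69.8 kN/m; ΣN' = 274.6 kN/m; ΣW sinα = 116.7 kN/m
Resisting = 69.8 + 274.6·tan22.5° = 69.8 + 113.7 = 183.6 kN/m
FS = 183.6 / 116.7 = 1.573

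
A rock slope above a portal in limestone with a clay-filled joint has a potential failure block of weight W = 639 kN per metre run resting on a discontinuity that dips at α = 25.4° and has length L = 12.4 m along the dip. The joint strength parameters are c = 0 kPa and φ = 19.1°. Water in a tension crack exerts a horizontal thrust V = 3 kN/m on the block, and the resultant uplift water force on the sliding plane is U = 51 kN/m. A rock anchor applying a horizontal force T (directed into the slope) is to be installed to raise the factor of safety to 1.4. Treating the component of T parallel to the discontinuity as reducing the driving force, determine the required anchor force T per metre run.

T = 146 kN/m

Resolving forces along and normal to the sliding plane, with the horizontal anchor force T adding T·sinα to the effective normal force and T·cosα acting up the plane against the driving force:
FS = [cL + (W cosα − U − V sinα + T sinα) tanφ] / [W sinα + V cosα − T cosα]
Without the anchor: N' = 524.9 kN/m, driving T_d = 276.8 kN/m, resisting R = 0·12.4 + 524.9·tan19.1° = 181.8 kN/m, FS = 0.66.
Setting FS = 1.4 and solving for T:
1.4·(276.8 − T cos25.4°) = 181.8 + T sin25.4°·tan19.1°
T·(sin25.4°·tan19.1° + 1.4·cos25.4°) = 1.4·276.8 − 181.8
T·(0.4289·0.3463 + 1.4·0.9033) = 387.5 − 181.8 = 205.7
T·1.4132 = 205.7
T = 145.6 kN/m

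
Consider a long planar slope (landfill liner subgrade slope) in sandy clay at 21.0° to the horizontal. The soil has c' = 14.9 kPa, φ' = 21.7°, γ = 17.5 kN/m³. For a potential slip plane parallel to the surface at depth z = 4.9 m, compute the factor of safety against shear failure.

FS = 1.56

For an infinite slope with a slip plane parallel to the surface (no pore pressure): FS = [c' + γz cos²β tanφ'] / [γz sinβ cosβ].
γz = 17.5·4.9 = 85.75 kN/m²
Numerator = 14.9 + 85.75·cos²21.0°·tan21.7° = 14.9 + 85.75·0.8716·0.3979 = 44.642 kPa
Denominator = 85.75·sin21.0°·cos21.0° = 85.75·0.3584·0.9336 = 28.689 kPa
FS = 44.642 / 28.689 = 1.556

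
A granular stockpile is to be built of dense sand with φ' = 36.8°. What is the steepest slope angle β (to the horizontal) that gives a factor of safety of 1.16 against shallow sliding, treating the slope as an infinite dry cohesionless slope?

For an infinite dry cohesionless slope FS = tanφ'/tanβ, so tanβ = tanφ' / FS.
tanβ = tan36.8° / 1.16 = 0.7481 / 1.16 = 0.6449
β = arctan(0.6449) = 32.82°

β = 32.8°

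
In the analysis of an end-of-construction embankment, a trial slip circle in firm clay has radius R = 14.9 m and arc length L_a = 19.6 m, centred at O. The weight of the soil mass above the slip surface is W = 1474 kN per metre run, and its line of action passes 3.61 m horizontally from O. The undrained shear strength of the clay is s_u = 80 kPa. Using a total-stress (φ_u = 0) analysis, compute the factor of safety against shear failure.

FS = 4.39

Taking moments about the centre O, the resisting moment is provided by the undrained shear strength acting along the arc:
M_R = s_u·L_a·R = 80·19.60·14.9 = 23363.2 kN·m/m
M_D = W·d = 1474·3.61 = 5321.1 kN·m/m
FS = M_R / M_D = 23363.2 / 5321.1 = 4.391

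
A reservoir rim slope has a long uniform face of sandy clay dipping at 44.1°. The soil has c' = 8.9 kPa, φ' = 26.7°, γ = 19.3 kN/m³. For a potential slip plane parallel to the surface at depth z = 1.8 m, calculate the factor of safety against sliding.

FS = 1.03

For an infinite slope with a slip plane parallel to the surface (no pore pressure): FS = [c' + γz cos²β tanφ'] / [γz sinβ cosβ].
γz = 19.3·1.8 = 34.74 kN/m²
Numerator = 8.9 + 34.74·cos²44.1°·tan26.7° = 8.9 + 34.74·0.5157·0.5029 = 17.911 kPa
Denominator = 34.74·sin44.1°·cos44.1° = 34.74·0.6959·0.7181 = 17.361 kPa
FS = 17.911 / 17.361 = 1.032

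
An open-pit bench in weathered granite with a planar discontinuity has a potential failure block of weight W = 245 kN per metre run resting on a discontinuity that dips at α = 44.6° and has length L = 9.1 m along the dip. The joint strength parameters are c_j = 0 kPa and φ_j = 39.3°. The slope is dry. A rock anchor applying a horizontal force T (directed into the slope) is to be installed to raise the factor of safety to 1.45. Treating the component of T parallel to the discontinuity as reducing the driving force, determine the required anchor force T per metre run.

T = 66 kN/m

Resolving forces along and normal to the sliding plane, with the horizontal anchor force T adding T·sinα to the effective normal force and T·cosα acting up the plane against the driving force:
FS = [c_jL + (W cosα + T sinα) tanφ_j] / [W sinα − T cosα]
Without the anchor: N' = 174.4 kN/m, driving T_d = 172.0 kN/m, resisting R = 0·9.1 + 174.4·tan39.3° = 142.8 kN/m, FS = 0.83.
Setting FS = 1.45 and solving for T:
1.45·(172.0 − T cos44.6°) = 142.8 + T sin44.6°·tan39.3°
T·(sin44.6°·tan39.3° + 1.45·cos44.6°) = 1.45·172.0 − 142.8
T·(0.7022·0.8185 + 1.45·0.7120) = 249.4 − 142.8 = 106.7
T·1.6071 = 106.7
T = 66.4 kN/m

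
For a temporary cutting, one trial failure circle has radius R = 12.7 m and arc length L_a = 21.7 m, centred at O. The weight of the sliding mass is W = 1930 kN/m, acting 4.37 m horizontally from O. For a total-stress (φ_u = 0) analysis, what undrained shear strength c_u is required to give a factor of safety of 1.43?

c_u = 43.8 kPa

FS = c_u·L_a·R / (W·d), so c_u = FS·W·d / (L_a·R).
c_u = 1.43·1930·4.37 / (21.70·12.7) = 12060.8 / 275.59 = 43.76 kPa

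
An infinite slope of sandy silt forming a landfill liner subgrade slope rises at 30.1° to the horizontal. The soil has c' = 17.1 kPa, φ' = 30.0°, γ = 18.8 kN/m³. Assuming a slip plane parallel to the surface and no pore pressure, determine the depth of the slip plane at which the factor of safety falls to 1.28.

z = 7.38 m

Setting FS = 1.28 in FS = [c' + γz cos²β tanφ'] / [γz sinβ cosβ] and solving for z:
z = c' / [γ cosβ (FS·sinβ − cosβ·tanφ')]
  = 17.1 / [18.8·cos30.1°·(1.28·sin30.1° − cos30.1°·tan30.0°)]
  = 17.1 / [18.8·0.8652·(1.28·0.5015 − 0.8652·0.5774)]
  = 17.1 / 2.3167 = 7.381 m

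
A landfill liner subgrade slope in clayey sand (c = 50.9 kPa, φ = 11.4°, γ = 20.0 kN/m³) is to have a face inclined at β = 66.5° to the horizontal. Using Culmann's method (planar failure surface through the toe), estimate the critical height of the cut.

H_c = 21.39 m

Culmann's analysis gives the critical failure plane at α_cr = (β + φ)/2 = (66.5 + 11.4)/2 = 39.0°, and the critical height
H_c = (4c/γ) · sinβ cosφ / [1 − cos(β − φ)]
    = (4·50.9/20.0) · sin66.5°·cos11.4° / [1 − cos(55.1°)]
    = 10.180 · 0.9171·0.9803 / [1 − 0.5721]
    = 10.180 · 0.8990 / 0.4279
    = 21.39 m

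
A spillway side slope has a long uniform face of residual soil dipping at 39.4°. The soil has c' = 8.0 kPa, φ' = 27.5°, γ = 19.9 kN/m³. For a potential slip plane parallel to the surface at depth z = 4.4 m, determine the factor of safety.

FS = 0.82

For an infinite slope with a slip plane parallel to the surface (no pore pressure): FS = [c' + γz cos²β tanφ'] / [γz sinβ cosβ].
γz = 19.9·4.4 = 87.56 kN/m²
Numerator = 8.0 + 87.56·cos²39.4°·tan27.5° = 8.0 + 87.56·0.5971·0.5206 = 35.217 kPa
Denominator = 87.56·sin39.4°·cos39.4° = 87.56·0.6347·0.7727 = 42.946 kPa
FS = 35.217 / 42.946 = 0.820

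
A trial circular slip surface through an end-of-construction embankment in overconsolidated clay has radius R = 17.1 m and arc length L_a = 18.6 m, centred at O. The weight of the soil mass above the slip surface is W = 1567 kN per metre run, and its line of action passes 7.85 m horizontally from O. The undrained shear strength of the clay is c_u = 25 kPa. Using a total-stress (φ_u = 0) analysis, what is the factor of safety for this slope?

FS = 0.65

Taking moments about the centre O, the resisting moment is provided by the undrained shear strength acting along the arc:
M_R = c_u·L_a·R = 25·18.60·17.1 = 7951.5 kN·m/m
M_D = W·d = 1567·7.85 = 12300.9 kN·m/m
FS = M_R / M_D = 7951.5 / 12300.9 = 0.646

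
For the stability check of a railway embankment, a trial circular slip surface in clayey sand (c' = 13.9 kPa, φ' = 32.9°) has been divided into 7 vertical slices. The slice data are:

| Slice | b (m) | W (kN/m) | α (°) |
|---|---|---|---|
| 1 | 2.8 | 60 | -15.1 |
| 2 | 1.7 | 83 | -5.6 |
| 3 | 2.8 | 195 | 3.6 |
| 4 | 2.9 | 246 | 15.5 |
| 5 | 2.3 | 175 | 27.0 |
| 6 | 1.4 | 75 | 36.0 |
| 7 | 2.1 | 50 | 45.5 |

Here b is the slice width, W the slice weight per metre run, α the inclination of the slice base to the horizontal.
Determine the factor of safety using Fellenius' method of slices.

FS = 3.65

Ordinary method of slices: FS = Σ[c'·Δl_i + (W_i cosα_i)·tanφ'] / Σ W_i sinα_i, with Δl_i = b_i / cosα_i.
Slice 1: Δl = 2.8/cos(-15.1°) = 2.900 m; N'_1 = 60·cos(-15.1°) = 57.9; c'Δl = 40.31; W sinα = -15.6
Slice 2: Δl = 1.7/cos(-5.6°) = 1.708 m; N'_2 = 83·cos(-5.6°) = 82.6; c'Δl = 23.74; W sinα = -8.1
Slice 3: Δl = 2.8/cos3.6° = 2.806 m; N'_3 = 195·cos3.6° = 194.6; c'Δl = 39.00; W sinα = 12.2
Slice 4: Δl = 2.9/cos15.5° = 3.009 m; N'_4 = 246·cos15.5° = 237.1; c'Δl = 41.83; W sinα = 65.7
Slice 5: Δl = 2.3/cos27.0° = 2.581 m; N'_5 = 175·cos27.0° = 155.9; c'Δl = 35.88; W sinα = 79.4
Slice 6: Δl = 1.4/cos36.0° = 1.730 m; N'_6 = 75·cos36.0° = 60.7; c'Δl = 24.05; W sinα = 44.1
Slice 7: Δl = 2.1/cos45.5° = 2.996 m; N'_7 = 50·cos45.5° = 35.0; c'Δl = 41.65; W sinα = 35.7
Σc'Δl = 246.5 kN/m; ΣN' = 823.8 kN/m; ΣW sinα = 213.4 kN/m
Resisting = 246.5 + 823.8·tan32.9° = 246.5 + 533.0 = 779.4 kN/m
FS = 779.4 / 213.4 = 3.652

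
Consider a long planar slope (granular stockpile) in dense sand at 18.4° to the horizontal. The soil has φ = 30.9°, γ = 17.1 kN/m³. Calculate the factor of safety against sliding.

FS = 1.80

For a dry cohesionless infinite slope the factor of safety is FS = tanφ / tanβ.
FS = tan30.9° / tan18.4° = 0.5985 / 0.3327 = 1.799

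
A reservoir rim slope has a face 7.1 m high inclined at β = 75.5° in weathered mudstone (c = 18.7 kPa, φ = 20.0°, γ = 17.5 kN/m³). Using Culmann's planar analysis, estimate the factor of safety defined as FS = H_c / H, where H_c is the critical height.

H_c = (4c/γ) · sinβ cosφ / [1 − cos(β − φ)]
    = (4·18.7/17.5) · sin75.5°·cos20.0° / [1 − cos55.5°]
    = 4.274 · 0.9098 / 0.4336 = 8.97 m
FS = H_c / H = 8.97 / 7.1 = 1.263

FS = 1.26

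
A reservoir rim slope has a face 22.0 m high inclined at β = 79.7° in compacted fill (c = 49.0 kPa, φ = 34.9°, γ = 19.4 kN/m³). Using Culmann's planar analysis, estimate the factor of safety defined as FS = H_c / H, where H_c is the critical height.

H_c = (4c/γ) · sinβ cosφ / [1 − cos(β − φ)]
    = (4·49.0/19.4) · sin79.7°·cos34.9° / [1 − cos44.8°]
    = 10.103 · 0.8069 / 0.2904 = 28.07 m
FS = H_c / H = 28.07 / 22.0 = 1.276

FS = 1.28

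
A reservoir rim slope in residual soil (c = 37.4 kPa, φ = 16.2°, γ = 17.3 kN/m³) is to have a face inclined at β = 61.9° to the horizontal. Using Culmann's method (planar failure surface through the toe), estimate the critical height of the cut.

H_c = 24.29 m

Culmann's analysis gives the critical failure plane at α_cr = (β + φ)/2 = (61.9 + 16.2)/2 = 39.0°, and the critical height
H_c = (4c/γ) · sinβ cosφ / [1 − cos(β − φ)]
    = (4·37.4/17.3) · sin61.9°·cos16.2° / [1 − cos(45.7°)]
    = 8.647 · 0.8821·0.9603 / [1 − 0.6984]
    = 8.647 · 0.8471 / 0.3016
    = 24.29 m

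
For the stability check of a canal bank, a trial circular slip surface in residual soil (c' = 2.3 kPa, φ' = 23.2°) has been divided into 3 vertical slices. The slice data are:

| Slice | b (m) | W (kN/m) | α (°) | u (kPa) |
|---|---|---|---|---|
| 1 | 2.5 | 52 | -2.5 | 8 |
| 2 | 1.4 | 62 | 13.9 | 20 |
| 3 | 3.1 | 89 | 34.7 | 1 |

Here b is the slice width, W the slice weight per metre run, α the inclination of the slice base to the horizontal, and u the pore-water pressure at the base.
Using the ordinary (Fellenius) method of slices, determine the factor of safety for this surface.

FS = 1.18

Ordinary method of slices: FS = Σ[c'·Δl_i + (W_i cosα_i − u_i·Δl_i)·tanφ'] / Σ W_i sinα_i, with Δl_i = b_i / cosα_i.
Slice 1: Δl = 2.5/cos(-2.5°) = 2.502 m; N'_1 = 52·cos(-2.5°) − 8·2.502 = 31.9; c'Δl = 5.76; W sinα = -2.3
Slice 2: Δl = 1.4/cos13.9° = 1.442 m; N'_2 = 62·cos13.9° − 20·1.442 = 31.3; c'Δl = 3.32; W sinα = 14.9
Slice 3: Δl = 3.1/cos34.7° = 3.771 m; N'_3 = 89·cos34.7° − 1·3.771 = 69.4; c'Δl = 8.67; W sinα = 50.7
Σc'Δl = 17.7 kN/m; ΣN' = 132.7 kN/m; ΣW sinα = 63.3 kN/m
Resisting = 17.7 + 132.7·tan23.2° = 17.7 + 56.9 = 74.6 kN/m
FS = 74.6 / 63.3 = 1.179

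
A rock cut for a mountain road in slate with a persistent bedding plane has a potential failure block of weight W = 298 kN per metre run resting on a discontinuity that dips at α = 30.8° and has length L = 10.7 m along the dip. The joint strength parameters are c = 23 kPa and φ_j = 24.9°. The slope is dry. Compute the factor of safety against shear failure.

FS = 2.39

Resolving the block weight along and normal to the plane and applying the Mohr–Coulomb strength on the joint:
N' = W cosα = 298·cos30.8° = 256.0 kN/m
Driving force T = W sinα = 298·sin30.8° = 152.6 kN/m
Resisting force R = c·L + N'·tanφ_j = 23·10.7 + 256.0·tan24.9° = 246.1 + 118.8 = 364.9 kN/m
FS = R / T = 364.9 / 152.6 = 2.392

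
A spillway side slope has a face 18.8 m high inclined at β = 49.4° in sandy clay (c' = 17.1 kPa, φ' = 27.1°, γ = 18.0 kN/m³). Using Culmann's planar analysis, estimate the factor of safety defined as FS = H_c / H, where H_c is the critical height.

H_c = (4c'/γ) · sinβ cosφ' / [1 − cos(β − φ')]
    = (4·17.1/18.0) · sin49.4°·cos27.1° / [1 − cos22.3°]
    = 3.800 · 0.6759 / 0.0748 = 34.34 m
FS = H_c / H = 34.34 / 18.8 = 1.827

FS = 1.83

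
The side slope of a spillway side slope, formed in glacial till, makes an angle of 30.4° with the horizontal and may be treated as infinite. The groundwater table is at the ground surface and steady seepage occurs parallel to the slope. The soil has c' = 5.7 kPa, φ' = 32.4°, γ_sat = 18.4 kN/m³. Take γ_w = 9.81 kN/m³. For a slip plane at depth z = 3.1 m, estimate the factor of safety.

With seepage parallel to the slope and the water table at the surface, the effective normal stress on the slip plane uses the buoyant unit weight γ' = γ_sat − γ_w while the driving shear stress uses γ_sat:
FS = [c' + γ' z cos²β tanφ'] / [γ_sat z sinβ cosβ]
γ' = 18.4 − 9.81 = 8.59 kN/m³
Numerator = 5.7 + 8.59·3.1·cos²30.4°·tan32.4° = 5.7 + 8.59·3.1·0.7439·0.6346 = 18.272 kPa
Denominator = 18.4·3.1·sin30.4°·cos30.4° = 18.4·3.1·0.5060·0.8625 = 24.896 kPa
FS = 18.272 / 24.896 = 0.734

FS = 0.73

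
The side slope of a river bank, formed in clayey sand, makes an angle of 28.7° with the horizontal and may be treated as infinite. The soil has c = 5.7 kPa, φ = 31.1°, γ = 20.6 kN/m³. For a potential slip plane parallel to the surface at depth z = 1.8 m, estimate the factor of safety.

FS = 1.47

For an infinite slope with a slip plane parallel to the surface (no pore pressure): FS = [c + γz cos²β tanφ] / [γz sinβ cosβ].
γz = 20.6·1.8 = 37.08 kN/m²
Numerator = 5.7 + 37.08·cos²28.7°·tan31.1° = 5.7 + 37.08·0.7694·0.6032 = 22.910 kPa
Denominator = 37.08·sin28.7°·cos28.7° = 37.08·0.4802·0.8771 = 15.619 kPa
FS = 22.910 / 15.619 = 1.467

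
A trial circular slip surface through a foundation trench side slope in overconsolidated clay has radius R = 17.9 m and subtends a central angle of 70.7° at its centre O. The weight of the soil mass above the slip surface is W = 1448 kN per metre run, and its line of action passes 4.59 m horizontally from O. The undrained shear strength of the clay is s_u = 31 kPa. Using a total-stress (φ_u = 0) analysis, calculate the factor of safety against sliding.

Taking moments about the centre O, the resisting moment is provided by the undrained shear strength acting along the arc:
Arc length L_a = R·θ = 17.9·(70.7°·π/180) = 17.9·1.2339 = 22.09 m
M_R = s_u·L_a·R = 31·22.09·17.9 = 12256.4 kN·m/m
M_D = W·d = 1448·4.59 = 6646.3 kN·m/m
FS = M_R / M_D = 12256.4 / 6646.3 = 1.844

FS = 1.84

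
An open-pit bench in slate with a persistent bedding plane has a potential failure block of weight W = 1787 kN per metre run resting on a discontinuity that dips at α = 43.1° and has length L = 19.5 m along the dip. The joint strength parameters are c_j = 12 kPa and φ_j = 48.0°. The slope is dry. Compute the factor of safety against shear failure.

FS = 1.38

Resolving the block weight along and normal to the plane and applying the Mohr–Coulomb strength on the joint:
N' = W cosα = 1787·cos43.1° = 1304.8 kN/m
Driving force T = W sinα = 1787·sin43.1° = 1221.0 kN/m
Resisting force R = c_j·L + N'·tanφ_j = 12·19.5 + 1304.8·tan48.0° = 234.0 + 1449.1 = 1683.1 kN/m
FS = R / T = 1683.1 / 1221.0 = 1.378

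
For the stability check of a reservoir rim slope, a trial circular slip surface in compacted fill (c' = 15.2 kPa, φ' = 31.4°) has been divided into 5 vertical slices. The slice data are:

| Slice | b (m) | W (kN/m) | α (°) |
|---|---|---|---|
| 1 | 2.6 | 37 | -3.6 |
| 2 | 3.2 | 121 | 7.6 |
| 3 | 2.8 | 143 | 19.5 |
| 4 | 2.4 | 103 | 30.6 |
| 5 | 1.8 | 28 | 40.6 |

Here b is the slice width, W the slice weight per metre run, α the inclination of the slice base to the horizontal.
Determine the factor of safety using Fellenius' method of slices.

FS = 3.46

Ordinary method of slices: FS = Σ[c'·Δl_i + (W_i cosα_i)·tanφ'] / Σ W_i sinα_i, with Δl_i = b_i / cosα_i.
Slice 1: Δl = 2.6/cos(-3.6°) = 2.605 m; N'_1 = 37·cos(-3.6°) = 36.9; c'Δl = 39.60; W sinα = -2.3
Slice 2: Δl = 3.2/cos7.6° = 3.228 m; N'_2 = 121·cos7.6° = 119.9; c'Δl = 49.07; W sinα = 16.0
Slice 3: Δl = 2.8/cos19.5° = 2.970 m; N'_3 = 143·cos19.5° = 134.8; c'Δl = 45.15; W sinα = 47.7
Slice 4: Δl = 2.4/cos30.6° = 2.788 m; N'_4 = 103·cos30.6° = 88.7; c'Δl = 42.38; W sinα = 52.4
Slice 5: Δl = 1.8/cos40.6° = 2.371 m; N'_5 = 28·cos40.6° = 21.3; c'Δl = 36.03; W sinα = 18.2
Σc'Δl = 212.2 kN/m; ΣN' = 401.6 kN/m; ΣW sinα = 132.1 kN/m
Resisting = 212.2 + 401.6·tan31.4° = 212.2 + 245.1 = 457.4 kN/m
FS = 457.4 / 132.1 = 3.463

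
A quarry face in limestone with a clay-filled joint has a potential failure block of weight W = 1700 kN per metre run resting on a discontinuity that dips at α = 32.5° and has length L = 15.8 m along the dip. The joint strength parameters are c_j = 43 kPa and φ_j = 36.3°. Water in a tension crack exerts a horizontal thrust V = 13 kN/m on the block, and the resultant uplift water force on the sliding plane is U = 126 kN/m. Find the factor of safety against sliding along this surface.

FS = 1.77

Resolving the block weight along and normal to the plane and applying the Mohr–Coulomb strength on the joint:
N' = W cosα − U − V sinα = 1700·cos32.5° − 126 − 13·sin32.5° = 1300.8 kN/m
Driving force T = W sinα + V cosα = 1700·sin32.5° + 13·cos32.5° = 924.4 kN/m
Resisting force R = c_j·L + N'·tanφ_j = 43·15.8 + 1300.8·tan36.3° = 679.4 + 955.5 = 1634.9 kN/m
FS = R / T = 1634.9 / 924.4 = 1.769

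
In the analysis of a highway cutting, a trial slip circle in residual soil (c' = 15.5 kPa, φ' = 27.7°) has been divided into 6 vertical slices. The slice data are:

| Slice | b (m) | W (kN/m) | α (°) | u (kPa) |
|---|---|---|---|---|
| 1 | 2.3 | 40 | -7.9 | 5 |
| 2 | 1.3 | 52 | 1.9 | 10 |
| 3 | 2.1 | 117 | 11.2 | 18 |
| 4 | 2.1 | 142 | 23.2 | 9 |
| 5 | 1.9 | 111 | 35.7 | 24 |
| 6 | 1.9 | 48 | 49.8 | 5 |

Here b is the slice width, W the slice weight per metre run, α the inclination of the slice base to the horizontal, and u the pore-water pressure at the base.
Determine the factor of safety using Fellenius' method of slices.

FS = 2.08

Ordinary method of slices: FS = Σ[c'·Δl_i + (W_i cosα_i − u_i·Δl_i)·tanφ'] / Σ W_i sinα_i, with Δl_i = b_i / cosα_i.
Slice 1: Δl = 2.3/cos(-7.9°) = 2.322 m; N'_1 = 40·cos(-7.9°) − 5·2.322 = 28.0; c'Δl = 35.99; W sinα = -5.5
Slice 2: Δl = 1.3/cos1.9° = 1.301 m; N'_2 = 52·cos1.9° − 10·1.301 = 39.0; c'Δl = 20.16; W sinα = 1.7
Slice 3: Δl = 2.1/cos11.2° = 2.141 m; N'_3 = 117·cos11.2° − 18·2.141 = 76.2; c'Δl = 33.18; W sinα = 22.7
Slice 4: Δl = 2.1/cos23.2° = 2.285 m; N'_4 = 142·cos23.2° − 9·2.285 = 110.0; c'Δl = 35.41; W sinα = 55.9
Slice 5: Δl = 1.9/cos35.7° = 2.340 m; N'_5 = 111·cos35.7° − 24·2.340 = 34.0; c'Δl = 36.26; W sinα = 64.8
Slice 6: Δl = 1.9/cos49.8° = 2.944 m; N'_6 = 48·cos49.8° − 5·2.944 = 16.3; c'Δl = 45.63; W sinα = 36.7
Σc'Δl = 206.6 kN/m; ΣN' = 303.4 kN/m; ΣW sinα = 176.3 kN/m
Resisting = 206.6 + 303.4·tan27.7° = 206.6 + 159.3 = 365.9 kN/m
FS = 365.9 / 176.3 = 2.075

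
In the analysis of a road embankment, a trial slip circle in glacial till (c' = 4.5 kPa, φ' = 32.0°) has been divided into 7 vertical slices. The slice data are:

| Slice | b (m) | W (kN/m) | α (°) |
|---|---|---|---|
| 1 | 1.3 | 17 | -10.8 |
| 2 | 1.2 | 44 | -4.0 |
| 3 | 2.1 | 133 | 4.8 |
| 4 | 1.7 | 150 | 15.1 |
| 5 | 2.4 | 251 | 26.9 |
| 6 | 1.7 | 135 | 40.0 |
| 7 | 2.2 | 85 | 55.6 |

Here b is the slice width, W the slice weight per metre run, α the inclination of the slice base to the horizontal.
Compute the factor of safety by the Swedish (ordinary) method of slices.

FS = 1.63

Ordinary method of slices: FS = Σ[c'·Δl_i + (W_i cosα_i)·tanφ'] / Σ W_i sinα_i, with Δl_i = b_i / cosα_i.
Slice 1: Δl = 1.3/cos(-10.8°) = 1.323 m; N'_1 = 17·cos(-10.8°) = 16.7; c'Δl = 5.96; W sinα = -3.2
Slice 2: Δl = 1.2/cos(-4.0°) = 1.203 m; N'_2 = 44·cos(-4.0°) = 43.9; c'Δl = 5.41; W sinα = -3.1
Slice 3: Δl = 2.1/cos4.8° = 2.107 m; N'_3 = 133·cos4.8° = 132.5; c'Δl = 9.48; W sinα = 11.1
Slice 4: Δl = 1.7/cos15.1° = 1.761 m; N'_4 = 150·cos15.1° = 144.8; c'Δl = 7.92; W sinα = 39.1
Slice 5: Δl = 2.4/cos26.9° = 2.691 m; N'_5 = 251·cos26.9° = 223.8; c'Δl = 12.11; W sinα = 113.6
Slice 6: Δl = 1.7/cos40.0° = 2.219 m; N'_6 = 135·cos40.0° = 103.4; c'Δl = 9.99; W sinα = 86.8
Slice 7: Δl = 2.2/cos55.6° = 3.894 m; N'_7 = 85·cos55.6° = 48.0; c'Δl = 17.52; W sinα = 70.1
Σc'Δl = 68.4 kN/m; ΣN' = 713.2 kN/m; ΣW sinα = 314.4 kN/m
Resisting = 68.4 + 713.2·tan32.0° = 68.4 + 445.7 = 514.1 kN/m
FS = 514.1 / 314.4 = 1.635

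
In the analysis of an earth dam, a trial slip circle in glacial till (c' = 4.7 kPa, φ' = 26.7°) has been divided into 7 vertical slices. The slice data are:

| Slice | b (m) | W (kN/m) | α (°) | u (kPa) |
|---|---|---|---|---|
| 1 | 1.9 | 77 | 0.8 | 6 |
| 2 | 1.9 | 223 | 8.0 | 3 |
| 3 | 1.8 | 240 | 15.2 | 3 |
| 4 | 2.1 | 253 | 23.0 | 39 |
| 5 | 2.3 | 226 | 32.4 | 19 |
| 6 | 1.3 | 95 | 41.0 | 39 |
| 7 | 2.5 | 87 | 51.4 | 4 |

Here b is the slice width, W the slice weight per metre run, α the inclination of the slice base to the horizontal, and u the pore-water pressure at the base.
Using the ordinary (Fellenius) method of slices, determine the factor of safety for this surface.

Ordinary method of slices: FS = Σ[c'·Δl_i + (W_i cosα_i − u_i·Δl_i)·tanφ'] / Σ W_i sinα_i, with Δl_i = b_i / cosα_i.
Slice 1: Δl = 1.9/cos0.8° = 1.900 m; N'_1 = 77·cos0.8° − 6·1.900 = 65.6; c'Δl = 8.93; W sinα = 1.1
Slice 2: Δl = 1.9/cos8.0° = 1.919 m; N'_2 = 223·cos8.0° − 3·1.919 = 215.1; c'Δl = 9.02; W sinα = 31.0
Slice 3: Δl = 1.8/cos15.2° = 1.865 m; N'_3 = 240·cos15.2° − 3·1.865 = 226.0; c'Δl = 8.77; W sinα = 62.9
Slice 4: Δl = 2.1/cos23.0° = 2.281 m; N'_4 = 253·cos23.0° − 39·2.281 = 143.9; c'Δl = 10.72; W sinα = 98.9
Slice 5: Δl = 2.3/cos32.4° = 2.724 m; N'_5 = 226·cos32.4° − 19·2.724 = 139.1; c'Δl = 12.80; W sinα = 121.1
Slice 6: Δl = 1.3/cos41.0° = 1.723 m; N'_6 = 95·cos41.0° − 39·1.723 = 4.5; c'Δl = 8.10; W sinα = 62.3
Slice 7: Δl = 2.5/cos51.4° = 4.007 m; N'_7 = 87·cos51.4° − 4·4.007 = 38.2; c'Δl = 18.83; W sinα = 68.0
Σc'Δl = 77.2 kN/m; ΣN' = 832.4 kN/m; ΣW sinα = 445.3 kN/m
Resisting = 77.2 + 832.4·tan26.7° = 77.2 + 418.7 = 495.8 kN/m
FS = 495.8 / 445.3 = 1.113

FS = 1.11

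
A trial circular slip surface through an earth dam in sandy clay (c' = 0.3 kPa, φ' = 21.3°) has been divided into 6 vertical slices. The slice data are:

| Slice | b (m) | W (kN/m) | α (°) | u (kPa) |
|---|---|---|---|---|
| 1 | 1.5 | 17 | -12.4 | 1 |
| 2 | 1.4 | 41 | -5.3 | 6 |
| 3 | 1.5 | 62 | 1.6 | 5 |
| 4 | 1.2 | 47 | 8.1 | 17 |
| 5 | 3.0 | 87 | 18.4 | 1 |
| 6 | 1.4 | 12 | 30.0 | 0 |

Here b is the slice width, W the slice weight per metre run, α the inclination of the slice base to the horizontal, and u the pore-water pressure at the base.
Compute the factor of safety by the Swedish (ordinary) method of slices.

FS = 2.56

Ordinary method of slices: FS = Σ[c'·Δl_i + (W_i cosα_i − u_i·Δl_i)·tanφ'] / Σ W_i sinα_i, with Δl_i = b_i / cosα_i.
Slice 1: Δl = 1.5/cos(-12.4°) = 1.536 m; N'_1 = 17·cos(-12.4°) − 1·1.536 = 15.1; c'Δl = 0.46; W sinα = -3.7
Slice 2: Δl = 1.4/cos(-5.3°) = 1.406 m; N'_2 = 41·cos(-5.3°) − 6·1.406 = 32.4; c'Δl = 0.42; W sinα = -3.8
Slice 3: Δl = 1.5/cos1.6° = 1.501 m; N'_3 = 62·cos1.6° − 5·1.501 = 54.5; c'Δl = 0.45; W sinα = 1.7
Slice 4: Δl = 1.2/cos8.1° = 1.212 m; N'_4 = 47·cos8.1° − 17·1.212 = 25.9; c'Δl = 0.36; W sinα = 6.6
Slice 5: Δl = 3.0/cos18.4° = 3.162 m; N'_5 = 87·cos18.4° − 1·3.162 = 79.4; c'Δl = 0.95; W sinα = 27.5
Slice 6: Δl = 1.4/cos30.0° = 1.617 m; N'_6 = 12·cos30.0° − 0·1.617 = 10.4; c'Δl = 0.48; W sinα = 6.0
Σc'Δl = 3.1 kN/m; ΣN' = 217.6 kN/m; ΣW sinα = 34.4 kN/m
Resisting = 3.1 + 217.6·tan21.3° = 3.1 + 84.9 = 88.0 kN/m
FS = 88.0 / 34.4 = 2.559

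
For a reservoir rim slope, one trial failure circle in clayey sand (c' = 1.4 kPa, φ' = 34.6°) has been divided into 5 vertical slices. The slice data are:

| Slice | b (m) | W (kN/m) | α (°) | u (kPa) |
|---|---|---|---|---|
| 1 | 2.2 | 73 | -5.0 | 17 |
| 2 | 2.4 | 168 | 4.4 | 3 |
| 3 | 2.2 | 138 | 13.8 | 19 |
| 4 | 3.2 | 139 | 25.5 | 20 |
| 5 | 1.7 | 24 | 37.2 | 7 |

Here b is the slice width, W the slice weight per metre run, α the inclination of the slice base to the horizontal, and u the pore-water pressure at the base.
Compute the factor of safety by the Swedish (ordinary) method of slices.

FS = 2.25

Ordinary method of slices: FS = Σ[c'·Δl_i + (W_i cosα_i − u_i·Δl_i)·tanφ'] / Σ W_i sinα_i, with Δl_i = b_i / cosα_i.
Slice 1: Δl = 2.2/cos(-5.0°) = 2.208 m; N'_1 = 73·cos(-5.0°) − 17·2.208 = 35.2; c'Δl = 3.09; W sinα = -6.4
Slice 2: Δl = 2.4/cos4.4° = 2.407 m; N'_2 = 168·cos4.4° − 3·2.407 = 160.3; c'Δl = 3.37; W sinα = 12.9
Slice 3: Δl = 2.2/cos13.8° = 2.265 m; N'_3 = 138·cos13.8° − 19·2.265 = 91.0; c'Δl = 3.17; W sinα = 32.9
Slice 4: Δl = 3.2/cos25.5° = 3.545 m; N'_4 = 139·cos25.5° − 20·3.545 = 54.6; c'Δl = 4.96; W sinα = 59.8
Slice 5: Δl = 1.7/cos37.2° = 2.134 m; N'_5 = 24·cos37.2° − 7·2.134 = 4.2; c'Δl = 2.99; W sinα = 14.5
Σc'Δl = 17.6 kN/m; ΣN' = 345.2 kN/m; ΣW sinα = 113.8 kN/m
Resisting = 17.6 + 345.2·tan34.6° = 17.6 + 238.1 = 255.7 kN/m
FS = 255.7 / 113.8 = 2.247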